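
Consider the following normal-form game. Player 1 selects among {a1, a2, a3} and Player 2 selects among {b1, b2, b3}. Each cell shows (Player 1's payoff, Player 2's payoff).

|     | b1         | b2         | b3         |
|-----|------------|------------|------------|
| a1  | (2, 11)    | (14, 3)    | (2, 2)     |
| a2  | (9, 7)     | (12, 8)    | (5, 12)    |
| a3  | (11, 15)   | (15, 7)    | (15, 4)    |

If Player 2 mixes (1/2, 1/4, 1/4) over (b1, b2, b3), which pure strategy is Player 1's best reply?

Player 1's best reply maximizes expected payoff against the mix.
a1: (1/2)·2 + (1/4)·14 + (1/4)·2 = 5
a2: (1/2)·9 + (1/4)·12 + (1/4)·5 = 35/4
a3: (1/2)·11 + (1/4)·15 + (1/4)·15 = 13
Highest expected payoff is 13, from a3.

a3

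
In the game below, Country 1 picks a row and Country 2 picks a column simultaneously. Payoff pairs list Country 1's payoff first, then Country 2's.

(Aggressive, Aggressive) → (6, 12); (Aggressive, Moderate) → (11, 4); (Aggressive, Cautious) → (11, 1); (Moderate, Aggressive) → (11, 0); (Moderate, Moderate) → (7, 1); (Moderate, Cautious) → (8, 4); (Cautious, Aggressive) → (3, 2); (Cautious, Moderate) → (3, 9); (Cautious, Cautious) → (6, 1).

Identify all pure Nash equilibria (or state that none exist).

Check mutual best responses: a cell is a NE iff neither player can gain by unilaterally deviating.
Country 1's best responses — vs Aggressive: Moderate (payoff 11); vs Moderate: Aggressive (payoff 11); vs Cautious: Aggressive (payoff 11).
Country 2's best responses — vs Aggressive: Aggressive (payoff 12); vs Moderate: Cautious (payoff 4); vs Cautious: Moderate (payoff 9).
No cell has both players best-responding. For instance, Country 1's best reply to Aggressive is Moderate, but against Moderate Country 2 prefers Cautious over Aggressive.

There is no pure-strategy Nash equilibrium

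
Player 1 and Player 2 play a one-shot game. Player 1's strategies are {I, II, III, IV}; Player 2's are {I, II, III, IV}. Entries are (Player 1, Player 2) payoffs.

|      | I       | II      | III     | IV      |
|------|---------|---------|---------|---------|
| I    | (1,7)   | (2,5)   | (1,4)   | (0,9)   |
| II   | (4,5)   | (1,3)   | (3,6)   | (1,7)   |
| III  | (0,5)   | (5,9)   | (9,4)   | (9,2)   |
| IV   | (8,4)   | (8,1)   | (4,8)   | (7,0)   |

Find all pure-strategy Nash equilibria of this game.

Find each player's best response to every opponent strategy; NE are the intersections.
Player 1's best responses — vs I: IV (payoff 8); vs II: IV (payoff 8); vs III: III (payoff 9); vs IV: III (payoff 9).
Player 2's best responses — vs I: IV (payoff 9); vs II: IV (payoff 7); vs III: II (payoff 9); vs IV: III (payoff 8).
No cell has both players best-responding. For instance, Player 1's best reply to II is IV, but against IV Player 2 prefers III over II.

There is no pure-strategy Nash equilibrium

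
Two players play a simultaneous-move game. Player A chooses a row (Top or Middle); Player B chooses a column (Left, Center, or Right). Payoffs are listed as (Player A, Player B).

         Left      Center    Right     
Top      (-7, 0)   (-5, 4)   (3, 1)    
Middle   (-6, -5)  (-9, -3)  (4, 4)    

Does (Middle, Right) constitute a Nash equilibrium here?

Holding Player B at Right: Player A gets 4 from Middle, versus 3 from Top. No profitable deviation for Player A.
Holding Player A at Middle: Player B gets 4 from Right, versus -5 from Left, -3 from Center. No profitable deviation for Player B either.

Yes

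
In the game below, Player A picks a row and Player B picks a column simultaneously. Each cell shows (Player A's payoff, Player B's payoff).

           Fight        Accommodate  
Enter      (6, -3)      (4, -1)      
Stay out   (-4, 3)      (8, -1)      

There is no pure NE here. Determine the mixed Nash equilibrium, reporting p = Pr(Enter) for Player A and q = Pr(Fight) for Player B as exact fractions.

p = 2/3, q = 2/7

In a mixed NE each player is indifferent between their pure strategies, so the opponent's mix sets the indifference.
Player B indifferent between Fight and Accommodate: p·(-3) + (1−p)·3 = p·(-1) + (1−p)·(-1) ⟹ 3 + (-6)p = (-1) + 0p ⟹ p = 2/3.
Player A indifferent between Enter and Stay out: q·6 + (1−q)·4 = q·(-4) + (1−q)·8 ⟹ 4 + 2q = 8 + (-12)q ⟹ q = 2/7.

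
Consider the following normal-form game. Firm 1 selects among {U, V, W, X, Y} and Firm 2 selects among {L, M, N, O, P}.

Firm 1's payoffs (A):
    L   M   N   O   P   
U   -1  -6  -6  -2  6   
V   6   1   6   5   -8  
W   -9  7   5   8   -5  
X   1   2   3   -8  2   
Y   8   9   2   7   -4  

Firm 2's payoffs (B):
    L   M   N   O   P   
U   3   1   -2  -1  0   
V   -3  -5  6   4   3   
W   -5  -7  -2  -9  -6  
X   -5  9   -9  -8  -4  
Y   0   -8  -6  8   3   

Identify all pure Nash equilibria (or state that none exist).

(V, N)

Check mutual best responses: a cell is a NE iff neither player can gain by unilaterally deviating.
Firm 1's best responses — vs L: Y (payoff 8); vs M: Y (payoff 9); vs N: V (payoff 6); vs O: W (payoff 8); vs P: U (payoff 6).
Firm 2's best responses — vs U: L (payoff 3); vs V: N (payoff 6); vs W: N (payoff -2); vs X: M (payoff 9); vs Y: O (payoff 8).
The only mutual best response is (V, N); neither player gains by switching there.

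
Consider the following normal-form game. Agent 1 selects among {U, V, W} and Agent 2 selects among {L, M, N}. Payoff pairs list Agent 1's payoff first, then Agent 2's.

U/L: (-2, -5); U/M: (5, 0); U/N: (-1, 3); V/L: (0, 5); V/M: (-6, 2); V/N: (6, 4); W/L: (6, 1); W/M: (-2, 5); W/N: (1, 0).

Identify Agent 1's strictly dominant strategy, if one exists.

Check whether one of Agent 1's strategies beats all alternatives regardless of what the opponent does.
U is not dominant: against L, V gives 0 > -2.
V is not dominant: against L, W gives 6 > 0.
W is not dominant: against M, U gives 5 > -2.
No single strategy is best against every opponent action.

None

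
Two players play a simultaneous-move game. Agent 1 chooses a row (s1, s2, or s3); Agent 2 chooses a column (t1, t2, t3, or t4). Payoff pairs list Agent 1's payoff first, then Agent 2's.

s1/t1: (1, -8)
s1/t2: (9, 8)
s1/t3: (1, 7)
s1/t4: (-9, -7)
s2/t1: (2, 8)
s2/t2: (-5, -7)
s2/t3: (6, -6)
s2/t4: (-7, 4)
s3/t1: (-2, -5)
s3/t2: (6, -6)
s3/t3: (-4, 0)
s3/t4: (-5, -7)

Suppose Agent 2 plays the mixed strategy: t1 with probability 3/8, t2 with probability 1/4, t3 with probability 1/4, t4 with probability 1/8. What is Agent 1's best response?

Agent 1's best reply maximizes expected payoff against the mix.
s1: (3/8)·1 + (1/4)·9 + (1/4)·1 + (1/8)·(-9) = 7/4
s2: (3/8)·2 + (1/4)·(-5) + (1/4)·6 + (1/8)·(-7) = 1/8
s3: (3/8)·(-2) + (1/4)·6 + (1/4)·(-4) + (1/8)·(-5) = -7/8
Highest expected payoff is 7/4, from s1.

s1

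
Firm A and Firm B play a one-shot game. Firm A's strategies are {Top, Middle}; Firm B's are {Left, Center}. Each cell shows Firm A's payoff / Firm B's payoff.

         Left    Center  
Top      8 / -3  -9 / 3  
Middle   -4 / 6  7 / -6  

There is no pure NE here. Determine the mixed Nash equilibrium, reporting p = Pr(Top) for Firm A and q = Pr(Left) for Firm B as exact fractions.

Each player's mixing probability is pinned down by making the *other* player indifferent.
Firm B indifferent between Left and Center: p·(-3) + (1−p)·6 = p·3 + (1−p)·(-6) ⟹ 6 + (-9)p = (-6) + 9p ⟹ p = 2/3.
Firm A indifferent between Top and Middle: q·8 + (1−q)·(-9) = q·(-4) + (1−q)·7 ⟹ (-9) + 17q = 7 + (-11)q ⟹ q = 4/7.

p = 2/3, q = 4/7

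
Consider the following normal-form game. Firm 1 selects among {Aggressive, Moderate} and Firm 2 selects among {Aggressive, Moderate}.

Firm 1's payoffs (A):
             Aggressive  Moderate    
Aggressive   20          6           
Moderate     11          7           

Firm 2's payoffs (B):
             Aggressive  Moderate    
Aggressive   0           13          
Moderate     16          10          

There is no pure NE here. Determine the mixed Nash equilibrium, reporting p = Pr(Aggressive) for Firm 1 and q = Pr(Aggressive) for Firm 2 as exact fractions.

p = 6/19, q = 1/10

Each player's mixing probability is pinned down by making the *other* player indifferent.
Firm 2 indifferent between Aggressive and Moderate: p·0 + (1−p)·16 = p·13 + (1−p)·10 ⟹ 16 + (-16)p = 10 + 3p ⟹ p = 6/19.
Firm 1 indifferent between Aggressive and Moderate: q·20 + (1−q)·6 = q·11 + (1−q)·7 ⟹ 6 + 14q = 7 + 4q ⟹ q = 1/10.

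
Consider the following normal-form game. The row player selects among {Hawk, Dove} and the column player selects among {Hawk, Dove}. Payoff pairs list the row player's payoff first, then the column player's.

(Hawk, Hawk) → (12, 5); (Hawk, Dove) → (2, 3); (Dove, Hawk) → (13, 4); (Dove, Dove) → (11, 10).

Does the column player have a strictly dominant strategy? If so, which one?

None

A strategy is strictly dominant if it gives the column player a strictly higher payoff than every other strategy, against every choice by the opponent.
Hawk is not dominant: against Dove, Dove gives 10 > 4.
Dove is not dominant: against Hawk, Hawk gives 5 > 3.
No single strategy is best against every opponent action.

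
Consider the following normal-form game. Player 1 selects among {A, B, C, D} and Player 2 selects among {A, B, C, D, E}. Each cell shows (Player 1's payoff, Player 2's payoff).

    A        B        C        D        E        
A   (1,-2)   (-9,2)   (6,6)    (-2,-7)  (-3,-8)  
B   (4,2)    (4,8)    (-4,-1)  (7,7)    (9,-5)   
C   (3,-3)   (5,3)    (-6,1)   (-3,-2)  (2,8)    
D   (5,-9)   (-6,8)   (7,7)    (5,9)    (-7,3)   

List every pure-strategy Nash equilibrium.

Find each player's best response to every opponent strategy; NE are the intersections.
Player 1's best responses — vs A: D (payoff 5); vs B: C (payoff 5); vs C: D (payoff 7); vs D: B (payoff 7); vs E: B (payoff 9).
Player 2's best responses — vs A: C (payoff 6); vs B: B (payoff 8); vs C: E (payoff 8); vs D: D (payoff 9).
No cell has both players best-responding. For instance, Player 1's best reply to B is C, but against C Player 2 prefers E over B.

There is no pure-strategy Nash equilibrium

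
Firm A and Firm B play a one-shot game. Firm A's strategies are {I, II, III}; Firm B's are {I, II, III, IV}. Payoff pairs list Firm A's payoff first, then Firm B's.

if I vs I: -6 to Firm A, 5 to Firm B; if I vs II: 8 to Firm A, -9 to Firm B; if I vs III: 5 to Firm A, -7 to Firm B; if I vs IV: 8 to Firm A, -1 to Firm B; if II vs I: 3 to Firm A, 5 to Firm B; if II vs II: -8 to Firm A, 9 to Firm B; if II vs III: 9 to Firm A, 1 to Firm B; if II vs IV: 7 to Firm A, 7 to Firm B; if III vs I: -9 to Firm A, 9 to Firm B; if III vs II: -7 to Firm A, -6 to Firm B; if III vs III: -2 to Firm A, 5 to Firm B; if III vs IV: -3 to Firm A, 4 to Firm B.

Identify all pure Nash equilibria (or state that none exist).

No pure-strategy Nash equilibrium

Find each player's best response to every opponent strategy; NE are the intersections.
Firm A's best responses — vs I: II (payoff 3); vs II: I (payoff 8); vs III: II (payoff 9); vs IV: I (payoff 8).
Firm B's best responses — vs I: I (payoff 5); vs II: II (payoff 9); vs III: I (payoff 9).
No cell has both players best-responding. For instance, Firm A's best reply to III is II, but against II Firm B prefers II over III.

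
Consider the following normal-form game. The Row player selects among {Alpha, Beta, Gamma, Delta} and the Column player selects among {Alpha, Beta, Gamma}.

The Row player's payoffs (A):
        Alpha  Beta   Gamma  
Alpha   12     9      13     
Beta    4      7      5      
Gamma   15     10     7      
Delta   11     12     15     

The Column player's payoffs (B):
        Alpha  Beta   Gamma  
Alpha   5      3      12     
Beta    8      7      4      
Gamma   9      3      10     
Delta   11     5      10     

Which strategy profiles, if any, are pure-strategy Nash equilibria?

Find each player's best response to every opponent strategy; NE are the intersections.
The Row player's best responses — vs Alpha: Gamma (payoff 15); vs Beta: Delta (payoff 12); vs Gamma: Delta (payoff 15).
The Column player's best responses — vs Alpha: Gamma (payoff 12); vs Beta: Alpha (payoff 8); vs Gamma: Gamma (payoff 10); vs Delta: Alpha (payoff 11).
No cell has both players best-responding. For instance, the Row player's best reply to Alpha is Gamma, but against Gamma the Column player prefers Gamma over Alpha.

There is no pure-strategy Nash equilibrium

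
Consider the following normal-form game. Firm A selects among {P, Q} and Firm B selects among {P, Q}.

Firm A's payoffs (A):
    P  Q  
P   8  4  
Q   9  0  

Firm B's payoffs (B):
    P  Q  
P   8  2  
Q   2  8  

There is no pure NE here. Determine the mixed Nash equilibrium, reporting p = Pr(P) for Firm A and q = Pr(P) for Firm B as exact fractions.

Each player's mixing probability is pinned down by making the *other* player indifferent.
Firm B indifferent between P and Q: p·8 + (1−p)·2 = p·2 + (1−p)·8 ⟹ 2 + 6p = 8 + (-6)p ⟹ p = 1/2.
Firm A indifferent between P and Q: q·8 + (1−q)·4 = q·9 + (1−q)·0 ⟹ 4 + 4q = 0 + 9q ⟹ q = 4/5.

p = 1/2, q = 4/5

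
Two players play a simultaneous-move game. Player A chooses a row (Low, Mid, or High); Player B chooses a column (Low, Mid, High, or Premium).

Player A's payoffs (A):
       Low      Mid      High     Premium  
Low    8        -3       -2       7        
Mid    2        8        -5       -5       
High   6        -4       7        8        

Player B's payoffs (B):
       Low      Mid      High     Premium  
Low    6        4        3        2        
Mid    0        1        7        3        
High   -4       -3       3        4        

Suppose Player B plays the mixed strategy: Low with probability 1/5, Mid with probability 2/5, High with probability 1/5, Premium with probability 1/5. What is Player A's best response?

Compute Player A's expected payoff from each pure strategy against the given mix.
Low: (1/5)·8 + (2/5)·(-3) + (1/5)·(-2) + (1/5)·7 = 7/5
Mid: (1/5)·2 + (2/5)·8 + (1/5)·(-5) + (1/5)·(-5) = 8/5
High: (1/5)·6 + (2/5)·(-4) + (1/5)·7 + (1/5)·8 = 13/5
Highest expected payoff is 13/5, from High.

High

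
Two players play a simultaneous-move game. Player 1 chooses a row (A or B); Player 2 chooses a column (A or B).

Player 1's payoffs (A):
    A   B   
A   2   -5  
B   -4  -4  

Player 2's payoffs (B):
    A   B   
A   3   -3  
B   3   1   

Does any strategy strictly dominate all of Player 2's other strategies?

A strategy is strictly dominant if it gives Player 2 a strictly higher payoff than every other strategy, against every choice by the opponent.
A strictly dominates: vs A: 3 > -3; vs B: 3 > 1.

A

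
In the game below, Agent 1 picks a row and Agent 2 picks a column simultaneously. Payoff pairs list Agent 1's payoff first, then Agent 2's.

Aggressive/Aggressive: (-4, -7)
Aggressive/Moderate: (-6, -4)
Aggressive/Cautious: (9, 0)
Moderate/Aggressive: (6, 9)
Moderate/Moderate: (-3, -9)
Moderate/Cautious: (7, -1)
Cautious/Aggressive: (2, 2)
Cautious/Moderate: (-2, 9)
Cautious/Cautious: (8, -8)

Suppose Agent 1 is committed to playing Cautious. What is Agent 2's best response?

Moderate

With Agent 1 fixed at Cautious, Agent 2's payoffs are: Aggressive → 2, Moderate → 9, Cautious → -8.
The maximum is 9, achieved by Moderate.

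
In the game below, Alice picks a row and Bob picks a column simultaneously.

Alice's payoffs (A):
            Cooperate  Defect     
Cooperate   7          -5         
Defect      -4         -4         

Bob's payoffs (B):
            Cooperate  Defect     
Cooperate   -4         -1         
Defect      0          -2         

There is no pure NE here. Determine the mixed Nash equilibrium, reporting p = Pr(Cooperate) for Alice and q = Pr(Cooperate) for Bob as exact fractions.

p = 2/5, q = 1/12

In a mixed NE each player is indifferent between their pure strategies, so the opponent's mix sets the indifference.
Bob indifferent between Cooperate and Defect: p·(-4) + (1−p)·0 = p·(-1) + (1−p)·(-2) ⟹ 0 + (-4)p = (-2) + 1p ⟹ p = 2/5.
Alice indifferent between Cooperate and Defect: q·7 + (1−q)·(-5) = q·(-4) + (1−q)·(-4) ⟹ (-5) + 12q = (-4) + 0q ⟹ q = 1/12.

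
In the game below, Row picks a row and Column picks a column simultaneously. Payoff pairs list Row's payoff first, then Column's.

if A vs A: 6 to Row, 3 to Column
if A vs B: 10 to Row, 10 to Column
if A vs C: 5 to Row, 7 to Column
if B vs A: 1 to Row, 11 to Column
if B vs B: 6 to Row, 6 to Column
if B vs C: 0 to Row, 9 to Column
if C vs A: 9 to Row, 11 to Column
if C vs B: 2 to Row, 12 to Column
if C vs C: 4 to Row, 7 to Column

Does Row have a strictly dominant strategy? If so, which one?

Check whether one of Row's strategies beats all alternatives regardless of what the opponent does.
A is not dominant: against A, C gives 9 > 6.
B is not dominant: against A, A gives 6 > 1.
C is not dominant: against B, A gives 10 > 2.
No single strategy is best against every opponent action.

No strictly dominant strategy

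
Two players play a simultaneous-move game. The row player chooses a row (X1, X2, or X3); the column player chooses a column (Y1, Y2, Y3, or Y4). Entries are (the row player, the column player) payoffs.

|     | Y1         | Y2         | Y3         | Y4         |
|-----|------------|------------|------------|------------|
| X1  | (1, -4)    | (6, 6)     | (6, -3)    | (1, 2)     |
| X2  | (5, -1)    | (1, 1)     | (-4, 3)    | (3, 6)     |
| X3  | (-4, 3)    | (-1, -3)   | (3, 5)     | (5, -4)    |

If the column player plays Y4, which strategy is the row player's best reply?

X3

With the column player fixed at Y4, the row player's payoffs are: X1 → 1, X2 → 3, X3 → 5.
The maximum is 5, achieved by X3.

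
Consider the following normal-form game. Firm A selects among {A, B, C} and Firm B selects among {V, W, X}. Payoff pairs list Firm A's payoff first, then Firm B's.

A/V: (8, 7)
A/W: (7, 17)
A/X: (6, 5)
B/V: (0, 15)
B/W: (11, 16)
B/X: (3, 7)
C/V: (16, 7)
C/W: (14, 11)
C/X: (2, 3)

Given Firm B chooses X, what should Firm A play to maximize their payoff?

A

With Firm B fixed at X, Firm A's payoffs are: A → 6, B → 3, C → 2.
The maximum is 6, achieved by A.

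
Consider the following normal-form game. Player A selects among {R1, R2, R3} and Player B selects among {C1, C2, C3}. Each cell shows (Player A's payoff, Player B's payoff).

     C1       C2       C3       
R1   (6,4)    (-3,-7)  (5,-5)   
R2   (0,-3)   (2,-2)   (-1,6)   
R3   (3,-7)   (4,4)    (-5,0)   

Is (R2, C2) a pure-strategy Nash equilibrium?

Holding Player B at C2: Player A gets 2 from R2 but could get 4 by switching to R3. Player A has a profitable deviation.

No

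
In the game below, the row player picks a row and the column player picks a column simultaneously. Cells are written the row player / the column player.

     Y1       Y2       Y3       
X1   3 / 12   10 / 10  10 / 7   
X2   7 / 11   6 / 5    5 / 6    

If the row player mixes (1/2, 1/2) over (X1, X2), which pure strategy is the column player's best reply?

Y1

The column player's best reply maximizes expected payoff against the mix.
Y1: (1/2)·12 + (1/2)·11 = 23/2
Y2: (1/2)·10 + (1/2)·5 = 15/2
Y3: (1/2)·7 + (1/2)·6 = 13/2
Highest expected payoff is 23/2, from Y1.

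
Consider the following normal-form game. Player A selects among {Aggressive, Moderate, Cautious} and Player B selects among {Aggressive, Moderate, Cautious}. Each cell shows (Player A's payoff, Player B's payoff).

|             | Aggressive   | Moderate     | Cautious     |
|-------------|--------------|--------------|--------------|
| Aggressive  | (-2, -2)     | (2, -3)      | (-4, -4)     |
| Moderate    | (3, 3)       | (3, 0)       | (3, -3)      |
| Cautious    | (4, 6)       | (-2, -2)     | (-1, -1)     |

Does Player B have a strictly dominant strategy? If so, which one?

Aggressive

A strategy is strictly dominant if it gives Player B a strictly higher payoff than every other strategy, against every choice by the opponent.
Aggressive strictly dominates: vs Aggressive: -2 > each of {-3, -4}; vs Moderate: 3 > each of {0, -3}; vs Cautious: 6 > each of {-2, -1}.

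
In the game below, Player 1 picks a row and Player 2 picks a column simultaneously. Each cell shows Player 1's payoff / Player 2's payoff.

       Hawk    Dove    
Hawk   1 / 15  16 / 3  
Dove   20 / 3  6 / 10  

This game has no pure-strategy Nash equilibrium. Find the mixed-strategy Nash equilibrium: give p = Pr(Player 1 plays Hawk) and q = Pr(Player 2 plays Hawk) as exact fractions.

p = 7/19, q = 10/29

In a mixed NE each player is indifferent between their pure strategies, so the opponent's mix sets the indifference.
Player 2 indifferent between Hawk and Dove: p·15 + (1−p)·3 = p·3 + (1−p)·10 ⟹ 3 + 12p = 10 + (-7)p ⟹ p = 7/19.
Player 1 indifferent between Hawk and Dove: q·1 + (1−q)·16 = q·20 + (1−q)·6 ⟹ 16 + (-15)q = 6 + 14q ⟹ q = 10/29.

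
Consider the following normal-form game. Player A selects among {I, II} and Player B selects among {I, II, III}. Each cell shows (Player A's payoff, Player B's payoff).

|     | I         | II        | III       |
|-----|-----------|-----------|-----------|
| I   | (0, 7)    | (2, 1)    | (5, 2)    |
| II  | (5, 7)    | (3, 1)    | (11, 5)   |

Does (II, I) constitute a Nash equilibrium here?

Holding Player B at I: Player A gets 5 from II, versus 0 from I. No profitable deviation for Player A.
Holding Player A at II: Player B gets 7 from I, versus 1 from II, 5 from III. No profitable deviation for Player B either.

Yes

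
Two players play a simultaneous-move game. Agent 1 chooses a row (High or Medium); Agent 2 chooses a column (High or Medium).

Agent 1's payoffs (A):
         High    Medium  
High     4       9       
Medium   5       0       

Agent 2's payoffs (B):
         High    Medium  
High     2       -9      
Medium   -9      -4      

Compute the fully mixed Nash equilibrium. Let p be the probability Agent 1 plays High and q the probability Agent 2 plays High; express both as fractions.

In a mixed NE each player is indifferent between their pure strategies, so the opponent's mix sets the indifference.
Agent 2 indifferent between High and Medium: p·2 + (1−p)·(-9) = p·(-9) + (1−p)·(-4) ⟹ (-9) + 11p = (-4) + (-5)p ⟹ p = 5/16.
Agent 1 indifferent between High and Medium: q·4 + (1−q)·9 = q·5 + (1−q)·0 ⟹ 9 + (-5)q = 0 + 5q ⟹ q = 9/10.

p = 5/16, q = 9/10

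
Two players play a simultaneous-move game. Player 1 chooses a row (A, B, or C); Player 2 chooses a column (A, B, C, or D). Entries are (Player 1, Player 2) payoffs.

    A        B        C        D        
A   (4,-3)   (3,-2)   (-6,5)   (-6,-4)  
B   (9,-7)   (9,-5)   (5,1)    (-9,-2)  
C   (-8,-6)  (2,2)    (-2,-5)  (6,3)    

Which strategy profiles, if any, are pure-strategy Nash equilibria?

(B, C) and (C, D)

A profile is a Nash equilibrium when each player is best-responding to the other.
Player 1's best responses — vs A: B (payoff 9); vs B: B (payoff 9); vs C: B (payoff 5); vs D: C (payoff 6).
Player 2's best responses — vs A: C (payoff 5); vs B: C (payoff 1); vs C: D (payoff 3).
Mutual best responses occur at (B, C) and (C, D); at each, neither player gains by switching.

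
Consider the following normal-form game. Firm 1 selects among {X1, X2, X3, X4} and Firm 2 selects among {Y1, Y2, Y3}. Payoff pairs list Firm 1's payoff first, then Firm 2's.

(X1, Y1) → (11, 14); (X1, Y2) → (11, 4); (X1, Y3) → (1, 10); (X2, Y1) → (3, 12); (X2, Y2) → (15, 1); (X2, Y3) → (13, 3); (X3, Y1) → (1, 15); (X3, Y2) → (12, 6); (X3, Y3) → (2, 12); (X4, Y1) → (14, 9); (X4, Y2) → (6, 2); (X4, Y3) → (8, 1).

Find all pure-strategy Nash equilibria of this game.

(X4, Y1)

Check mutual best responses: a cell is a NE iff neither player can gain by unilaterally deviating.
Firm 1's best responses — vs Y1: X4 (payoff 14); vs Y2: X2 (payoff 15); vs Y3: X2 (payoff 13).
Firm 2's best responses — vs X1: Y1 (payoff 14); vs X2: Y1 (payoff 12); vs X3: Y1 (payoff 15); vs X4: Y1 (payoff 9).
The only mutual best response is (X4, Y1); neither player gains by switching there.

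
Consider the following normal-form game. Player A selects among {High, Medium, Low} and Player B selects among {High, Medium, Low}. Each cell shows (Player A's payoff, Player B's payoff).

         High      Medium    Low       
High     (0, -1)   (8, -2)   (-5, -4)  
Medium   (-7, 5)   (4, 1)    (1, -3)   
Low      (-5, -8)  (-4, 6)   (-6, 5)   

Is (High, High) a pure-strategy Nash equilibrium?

Holding Player B at High: Player A gets 0 from High, versus -7 from Medium, -5 from Low. No profitable deviation for Player A.
Holding Player A at High: Player B gets -1 from High, versus -2 from Medium, -4 from Low. No profitable deviation for Player B either.

Yes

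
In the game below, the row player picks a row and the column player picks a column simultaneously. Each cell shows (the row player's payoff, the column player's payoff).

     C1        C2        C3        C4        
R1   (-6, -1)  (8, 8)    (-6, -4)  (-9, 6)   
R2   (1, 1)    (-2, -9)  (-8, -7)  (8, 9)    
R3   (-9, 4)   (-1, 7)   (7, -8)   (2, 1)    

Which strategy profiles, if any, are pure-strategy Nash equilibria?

(R1, C2) and (R2, C4)

A profile is a Nash equilibrium when each player is best-responding to the other.
The row player's best responses — vs C1: R2 (payoff 1); vs C2: R1 (payoff 8); vs C3: R3 (payoff 7); vs C4: R2 (payoff 8).
The column player's best responses — vs R1: C2 (payoff 8); vs R2: C4 (payoff 9); vs R3: C2 (payoff 7).
Mutual best responses occur at (R1, C2) and (R2, C4); at each, neither player gains by switching.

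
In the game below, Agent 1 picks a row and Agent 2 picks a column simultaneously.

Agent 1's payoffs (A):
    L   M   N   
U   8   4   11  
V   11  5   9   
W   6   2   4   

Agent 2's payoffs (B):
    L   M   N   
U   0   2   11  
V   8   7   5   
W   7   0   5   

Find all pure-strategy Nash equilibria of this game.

(U, N) and (V, L)

A profile is a Nash equilibrium when each player is best-responding to the other.
Agent 1's best responses — vs L: V (payoff 11); vs M: V (payoff 5); vs N: U (payoff 11).
Agent 2's best responses — vs U: N (payoff 11); vs V: L (payoff 8); vs W: L (payoff 7).
Mutual best responses occur at (U, N) and (V, L); at each, neither player gains by switching.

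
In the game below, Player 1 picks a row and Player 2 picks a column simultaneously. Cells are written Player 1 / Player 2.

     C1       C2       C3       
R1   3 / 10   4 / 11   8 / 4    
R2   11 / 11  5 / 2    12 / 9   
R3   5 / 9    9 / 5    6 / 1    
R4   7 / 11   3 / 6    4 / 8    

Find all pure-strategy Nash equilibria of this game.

Check mutual best responses: a cell is a NE iff neither player can gain by unilaterally deviating.
Player 1's best responses — vs C1: R2 (payoff 11); vs C2: R3 (payoff 9); vs C3: R2 (payoff 12).
Player 2's best responses — vs R1: C2 (payoff 11); vs R2: C1 (payoff 11); vs R3: C1 (payoff 9); vs R4: C1 (payoff 11).
The only mutual best response is (R2, C1); neither player gains by switching there.

(R2, C1)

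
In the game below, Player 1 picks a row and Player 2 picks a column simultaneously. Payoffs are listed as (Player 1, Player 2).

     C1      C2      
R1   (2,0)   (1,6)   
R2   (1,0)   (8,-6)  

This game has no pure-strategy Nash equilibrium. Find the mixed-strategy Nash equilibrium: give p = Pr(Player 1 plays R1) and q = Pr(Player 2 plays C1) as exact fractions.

Each player's mixing probability is pinned down by making the *other* player indifferent.
Player 2 indifferent between C1 and C2: p·0 + (1−p)·0 = p·6 + (1−p)·(-6) ⟹ 0 + 0p = (-6) + 12p ⟹ p = 1/2.
Player 1 indifferent between R1 and R2: q·2 + (1−q)·1 = q·1 + (1−q)·8 ⟹ 1 + 1q = 8 + (-7)q ⟹ q = 7/8.

p = 1/2, q = 7/8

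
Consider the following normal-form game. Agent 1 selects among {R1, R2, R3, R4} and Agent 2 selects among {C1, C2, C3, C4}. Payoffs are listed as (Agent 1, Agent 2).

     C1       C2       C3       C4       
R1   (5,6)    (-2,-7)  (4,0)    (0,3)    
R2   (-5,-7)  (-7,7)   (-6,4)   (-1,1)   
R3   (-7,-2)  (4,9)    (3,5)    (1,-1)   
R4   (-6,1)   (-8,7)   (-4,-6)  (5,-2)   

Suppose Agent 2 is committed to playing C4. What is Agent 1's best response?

R4

With Agent 2 fixed at C4, Agent 1's payoffs are: R1 → 0, R2 → -1, R3 → 1, R4 → 5.
The maximum is 5, achieved by R4.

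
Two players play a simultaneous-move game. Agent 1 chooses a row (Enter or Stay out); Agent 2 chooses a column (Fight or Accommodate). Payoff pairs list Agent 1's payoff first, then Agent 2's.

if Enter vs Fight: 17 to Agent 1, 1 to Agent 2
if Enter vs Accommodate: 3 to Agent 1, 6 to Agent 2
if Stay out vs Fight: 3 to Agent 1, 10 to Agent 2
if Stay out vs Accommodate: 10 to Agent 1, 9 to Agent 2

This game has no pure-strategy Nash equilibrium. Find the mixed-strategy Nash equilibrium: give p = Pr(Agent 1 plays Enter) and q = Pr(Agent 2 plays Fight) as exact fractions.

Each player's mixing probability is pinned down by making the *other* player indifferent.
Agent 2 indifferent between Fight and Accommodate: p·1 + (1−p)·10 = p·6 + (1−p)·9 ⟹ 10 + (-9)p = 9 + (-3)p ⟹ p = 1/6.
Agent 1 indifferent between Enter and Stay out: q·17 + (1−q)·3 = q·3 + (1−q)·10 ⟹ 3 + 14q = 10 + (-7)q ⟹ q = 1/3.

p = 1/6, q = 1/3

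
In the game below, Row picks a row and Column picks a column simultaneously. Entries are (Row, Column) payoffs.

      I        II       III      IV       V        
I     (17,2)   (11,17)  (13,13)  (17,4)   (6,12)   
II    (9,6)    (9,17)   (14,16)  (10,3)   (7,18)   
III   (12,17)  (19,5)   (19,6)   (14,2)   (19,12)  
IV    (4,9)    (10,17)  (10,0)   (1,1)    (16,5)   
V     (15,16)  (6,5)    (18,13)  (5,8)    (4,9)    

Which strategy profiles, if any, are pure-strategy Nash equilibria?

None

Find each player's best response to every opponent strategy; NE are the intersections.
Row's best responses — vs I: I (payoff 17); vs II: III (payoff 19); vs III: III (payoff 19); vs IV: I (payoff 17); vs V: III (payoff 19).
Column's best responses — vs I: II (payoff 17); vs II: V (payoff 18); vs III: I (payoff 17); vs IV: II (payoff 17); vs V: I (payoff 16).
No cell has both players best-responding. For instance, Row's best reply to III is III, but against III Column prefers I over III.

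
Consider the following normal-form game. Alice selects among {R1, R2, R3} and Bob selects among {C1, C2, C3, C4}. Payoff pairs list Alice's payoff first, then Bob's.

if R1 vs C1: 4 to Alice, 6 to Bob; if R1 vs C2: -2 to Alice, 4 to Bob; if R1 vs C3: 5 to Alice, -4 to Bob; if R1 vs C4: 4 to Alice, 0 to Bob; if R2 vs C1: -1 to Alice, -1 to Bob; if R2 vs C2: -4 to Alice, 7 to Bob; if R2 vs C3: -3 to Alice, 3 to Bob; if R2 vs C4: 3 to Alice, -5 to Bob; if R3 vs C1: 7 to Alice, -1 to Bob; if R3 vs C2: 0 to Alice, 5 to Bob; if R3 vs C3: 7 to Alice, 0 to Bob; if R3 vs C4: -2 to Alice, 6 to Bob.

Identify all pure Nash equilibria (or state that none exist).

There is no pure-strategy Nash equilibrium

Find each player's best response to every opponent strategy; NE are the intersections.
Alice's best responses — vs C1: R3 (payoff 7); vs C2: R3 (payoff 0); vs C3: R3 (payoff 7); vs C4: R1 (payoff 4).
Bob's best responses — vs R1: C1 (payoff 6); vs R2: C2 (payoff 7); vs R3: C4 (payoff 6).
No cell has both players best-responding. For instance, Alice's best reply to C3 is R3, but against R3 Bob prefers C4 over C3.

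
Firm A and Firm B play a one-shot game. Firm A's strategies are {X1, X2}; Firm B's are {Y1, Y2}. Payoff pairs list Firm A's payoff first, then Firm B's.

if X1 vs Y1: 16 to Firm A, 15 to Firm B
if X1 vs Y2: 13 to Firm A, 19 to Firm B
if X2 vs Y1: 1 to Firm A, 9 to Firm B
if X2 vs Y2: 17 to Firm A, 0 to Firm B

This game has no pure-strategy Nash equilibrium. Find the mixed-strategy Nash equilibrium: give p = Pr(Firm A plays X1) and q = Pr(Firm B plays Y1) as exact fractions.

In a mixed NE each player is indifferent between their pure strategies, so the opponent's mix sets the indifference.
Firm B indifferent between Y1 and Y2: p·15 + (1−p)·9 = p·19 + (1−p)·0 ⟹ 9 + 6p = 0 + 19p ⟹ p = 9/13.
Firm A indifferent between X1 and X2: q·16 + (1−q)·13 = q·1 + (1−q)·17 ⟹ 13 + 3q = 17 + (-16)q ⟹ q = 4/19.

p = 9/13, q = 4/19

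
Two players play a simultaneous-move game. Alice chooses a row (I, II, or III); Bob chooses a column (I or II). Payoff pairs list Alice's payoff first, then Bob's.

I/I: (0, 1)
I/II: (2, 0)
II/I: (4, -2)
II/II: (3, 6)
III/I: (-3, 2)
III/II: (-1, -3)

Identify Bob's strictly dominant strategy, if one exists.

No strictly dominant strategy

A strategy is strictly dominant if it gives Bob a strictly higher payoff than every other strategy, against every choice by the opponent.
I is not dominant: against II, II gives 6 > -2.
II is not dominant: against I, I gives 1 > 0.
No single strategy is best against every opponent action.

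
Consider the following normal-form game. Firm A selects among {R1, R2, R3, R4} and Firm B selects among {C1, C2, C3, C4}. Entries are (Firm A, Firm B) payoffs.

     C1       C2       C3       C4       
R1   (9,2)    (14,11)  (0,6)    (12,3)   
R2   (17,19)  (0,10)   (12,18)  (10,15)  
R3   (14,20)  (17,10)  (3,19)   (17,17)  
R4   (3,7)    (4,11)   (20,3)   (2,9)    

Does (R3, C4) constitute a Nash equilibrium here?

Holding Firm B at C4: Firm A gets 17 from R3, versus 12 from R1, 10 from R2, 2 from R4. No profitable deviation for Firm A.
Holding Firm A at R3: Firm B gets 17 from C4 but could get 20 by switching to C1. Firm B has a profitable deviation.

No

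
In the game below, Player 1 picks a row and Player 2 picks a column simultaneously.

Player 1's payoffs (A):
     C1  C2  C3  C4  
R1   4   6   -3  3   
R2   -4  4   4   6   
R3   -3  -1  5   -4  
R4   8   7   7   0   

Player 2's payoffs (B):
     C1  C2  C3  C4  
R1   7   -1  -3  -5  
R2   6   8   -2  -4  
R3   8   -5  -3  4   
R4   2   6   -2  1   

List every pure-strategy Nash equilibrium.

Check mutual best responses: a cell is a NE iff neither player can gain by unilaterally deviating.
Player 1's best responses — vs C1: R4 (payoff 8); vs C2: R4 (payoff 7); vs C3: R4 (payoff 7); vs C4: R2 (payoff 6).
Player 2's best responses — vs R1: C1 (payoff 7); vs R2: C2 (payoff 8); vs R3: C1 (payoff 8); vs R4: C2 (payoff 6).
The only mutual best response is (R4, C2); neither player gains by switching there.

(R4, C2)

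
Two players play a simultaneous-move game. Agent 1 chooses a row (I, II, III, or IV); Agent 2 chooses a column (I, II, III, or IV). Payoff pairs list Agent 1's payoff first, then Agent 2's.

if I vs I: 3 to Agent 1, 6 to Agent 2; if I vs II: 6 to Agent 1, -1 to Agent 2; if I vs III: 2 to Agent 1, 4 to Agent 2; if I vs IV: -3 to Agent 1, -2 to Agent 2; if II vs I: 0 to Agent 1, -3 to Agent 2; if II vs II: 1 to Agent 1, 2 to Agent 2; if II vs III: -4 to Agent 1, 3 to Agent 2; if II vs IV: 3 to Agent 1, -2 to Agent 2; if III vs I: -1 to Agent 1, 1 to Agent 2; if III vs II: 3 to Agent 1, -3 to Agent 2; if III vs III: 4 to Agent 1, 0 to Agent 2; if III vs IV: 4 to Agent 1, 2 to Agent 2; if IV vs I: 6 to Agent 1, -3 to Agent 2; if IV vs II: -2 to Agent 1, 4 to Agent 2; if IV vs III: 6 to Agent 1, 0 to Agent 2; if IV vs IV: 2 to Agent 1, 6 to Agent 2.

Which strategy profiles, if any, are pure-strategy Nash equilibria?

(III, IV)

Find each player's best response to every opponent strategy; NE are the intersections.
Agent 1's best responses — vs I: IV (payoff 6); vs II: I (payoff 6); vs III: IV (payoff 6); vs IV: III (payoff 4).
Agent 2's best responses — vs I: I (payoff 6); vs II: III (payoff 3); vs III: IV (payoff 2); vs IV: IV (payoff 6).
The only mutual best response is (III, IV); neither player gains by switching there.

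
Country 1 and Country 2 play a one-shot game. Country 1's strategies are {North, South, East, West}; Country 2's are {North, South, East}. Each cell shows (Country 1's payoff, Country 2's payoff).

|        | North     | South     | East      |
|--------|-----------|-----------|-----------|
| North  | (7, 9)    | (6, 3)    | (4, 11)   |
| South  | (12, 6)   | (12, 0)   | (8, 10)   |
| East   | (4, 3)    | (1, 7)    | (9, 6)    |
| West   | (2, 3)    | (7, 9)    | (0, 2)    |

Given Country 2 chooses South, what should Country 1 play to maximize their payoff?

With Country 2 fixed at South, Country 1's payoffs are: North → 6, South → 12, East → 1, West → 7.
The maximum is 12, achieved by South.

South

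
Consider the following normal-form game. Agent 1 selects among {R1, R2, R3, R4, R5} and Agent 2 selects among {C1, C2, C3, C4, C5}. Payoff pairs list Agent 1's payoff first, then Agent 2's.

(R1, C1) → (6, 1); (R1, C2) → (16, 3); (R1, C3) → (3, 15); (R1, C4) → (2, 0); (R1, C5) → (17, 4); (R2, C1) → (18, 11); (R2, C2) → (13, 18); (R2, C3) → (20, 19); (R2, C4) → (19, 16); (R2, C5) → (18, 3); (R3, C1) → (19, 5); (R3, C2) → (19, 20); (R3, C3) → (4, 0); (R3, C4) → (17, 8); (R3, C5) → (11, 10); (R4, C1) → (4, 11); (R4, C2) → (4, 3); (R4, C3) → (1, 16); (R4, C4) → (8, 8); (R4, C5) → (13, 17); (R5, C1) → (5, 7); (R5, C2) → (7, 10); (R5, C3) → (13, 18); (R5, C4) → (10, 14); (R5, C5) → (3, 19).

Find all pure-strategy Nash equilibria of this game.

A profile is a Nash equilibrium when each player is best-responding to the other.
Agent 1's best responses — vs C1: R3 (payoff 19); vs C2: R3 (payoff 19); vs C3: R2 (payoff 20); vs C4: R2 (payoff 19); vs C5: R2 (payoff 18).
Agent 2's best responses — vs R1: C3 (payoff 15); vs R2: C3 (payoff 19); vs R3: C2 (payoff 20); vs R4: C5 (payoff 17); vs R5: C5 (payoff 19).
Mutual best responses occur at (R2, C3) and (R3, C2); at each, neither player gains by switching.

(R2, C3) and (R3, C2)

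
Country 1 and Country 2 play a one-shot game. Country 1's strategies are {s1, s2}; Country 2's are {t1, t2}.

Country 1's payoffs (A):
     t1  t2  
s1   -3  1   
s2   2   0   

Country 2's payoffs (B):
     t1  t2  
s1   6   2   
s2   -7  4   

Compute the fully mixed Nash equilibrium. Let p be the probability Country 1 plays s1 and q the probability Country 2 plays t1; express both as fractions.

Each player's mixing probability is pinned down by making the *other* player indifferent.
Country 2 indifferent between t1 and t2: p·6 + (1−p)·(-7) = p·2 + (1−p)·4 ⟹ (-7) + 13p = 4 + (-2)p ⟹ p = 11/15.
Country 1 indifferent between s1 and s2: q·(-3) + (1−q)·1 = q·2 + (1−q)·0 ⟹ 1 + (-4)q = 0 + 2q ⟹ q = 1/6.

p = 11/15, q = 1/6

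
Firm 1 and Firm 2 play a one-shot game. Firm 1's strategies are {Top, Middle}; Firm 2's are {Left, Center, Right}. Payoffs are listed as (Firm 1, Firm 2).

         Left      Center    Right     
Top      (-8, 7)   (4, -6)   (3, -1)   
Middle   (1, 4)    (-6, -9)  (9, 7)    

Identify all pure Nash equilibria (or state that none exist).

A profile is a Nash equilibrium when each player is best-responding to the other.
Firm 1's best responses — vs Left: Middle (payoff 1); vs Center: Top (payoff 4); vs Right: Middle (payoff 9).
Firm 2's best responses — vs Top: Left (payoff 7); vs Middle: Right (payoff 7).
The only mutual best response is (Middle, Right); neither player gains by switching there.

(Middle, Right)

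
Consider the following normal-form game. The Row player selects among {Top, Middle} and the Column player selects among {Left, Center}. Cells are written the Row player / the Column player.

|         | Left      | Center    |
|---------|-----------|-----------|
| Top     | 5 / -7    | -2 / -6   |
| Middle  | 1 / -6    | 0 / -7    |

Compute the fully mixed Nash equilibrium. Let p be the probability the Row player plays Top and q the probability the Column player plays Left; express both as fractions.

Each player's mixing probability is pinned down by making the *other* player indifferent.
The Column player indifferent between Left and Center: p·(-7) + (1−p)·(-6) = p·(-6) + (1−p)·(-7) ⟹ (-6) + (-1)p = (-7) + 1p ⟹ p = 1/2.
The Row player indifferent between Top and Middle: q·5 + (1−q)·(-2) = q·1 + (1−q)·0 ⟹ (-2) + 7q = 0 + 1q ⟹ q = 1/3.

p = 1/2, q = 1/3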